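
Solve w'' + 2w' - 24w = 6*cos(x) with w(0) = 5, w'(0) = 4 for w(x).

w = -150*cos(x)/629 + 12*sin(x)/629 + 301*exp(4*x)/85 + 314*exp(-6*x)/185

Characteristic equation r² + 2r - 24 = 0 factors as (r - 4)(r + 6) = 0, so r = 4, -6.
Hence w_h = C1*exp(4*x) + C2*exp(-6*x).
Try w_p = A*cos(x) + B*sin(x). Substituting and equating the coefficients of cos(x) and sin(x) gives A = -150/629, B = 12/629, so w_p = -150*cos(x)/629 + 12*sin(x)/629.
General solution: w = -150*cos(x)/629 + 12*sin(x)/629 + C1*exp(4*x) + C2*exp(-6*x).
Apply the initial conditions: w(0) = -150/629 + C1 + C2 = 5 and w'(0) = 12/629 - 6*C2 + 4*C1 = 4. Solving gives C1 = 301/85, C2 = 314/185.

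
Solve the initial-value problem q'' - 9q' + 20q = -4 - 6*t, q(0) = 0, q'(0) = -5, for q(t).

q = -67/200 - 151*exp(5*t)/25 - 3*t/10 + 51*exp(4*t)/8

Characteristic equation r² - 9r + 20 = 0 factors as (r - 5)(r - 4) = 0, so r = 5, 4.
Hence q_h = C1*exp(5*t) + C2*exp(4*t).
For the particular solution try q_p = A0 + A1*t. Substituting and matching coefficients of each power of t gives A0 = -67/200, A1 = -3/10, so q_p = -67/200 - 3*t/10.
General solution: q = -67/200 - 3*t/10 + C1*exp(5*t) + C2*exp(4*t).
Apply the initial conditions: q(0) = -67/200 + C1 + C2 = 0 and q'(0) = -3/10 + 4*C2 + 5*C1 = -5. Solving gives C1 = -151/25, C2 = 51/8.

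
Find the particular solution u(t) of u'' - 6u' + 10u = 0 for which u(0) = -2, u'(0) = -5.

u = exp(3*t)*sin(t) - 2*cos(t)*exp(3*t)

Characteristic equation r² - 6r + 10 = 0 has discriminant (-6)² - 4·(10) = -4 < 0, so r = 3 ± i.
Hence u_h = C1*cos(t)*exp(3*t) + C2*exp(3*t)*sin(t).
Apply the initial conditions: u(0) = C1 = -2 and u'(0) = C2 + 3*C1 = -5. Solving gives C1 = -2, C2 = 1.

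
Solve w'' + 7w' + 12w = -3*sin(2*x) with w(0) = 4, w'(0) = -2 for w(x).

Characteristic equation r² + 7r + 12 = 0 factors as (r + 4)(r + 3) = 0, so r = -4, -3.
Hence w_h = C1*exp(-4*x) + C2*exp(-3*x).
Try w_p = A*cos(2*x) + B*sin(2*x). Substituting and equating the coefficients of cos(2x) and sin(2x) gives A = 21/130, B = -6/65, so w_p = -6*sin(2*x)/65 + 21*cos(2*x)/130.
General solution: w = -6*sin(2*x)/65 + 21*cos(2*x)/130 + C1*exp(-4*x) + C2*exp(-3*x).
Apply the initial conditions: w(0) = 21/130 + C1 + C2 = 4 and w'(0) = -12/65 - 4*C1 - 3*C2 = -2. Solving gives C1 = -97/10, C2 = 176/13.

w = -97*exp(-4*x)/10 - 6*sin(2*x)/65 + 21*cos(2*x)/130 + 176*exp(-3*x)/13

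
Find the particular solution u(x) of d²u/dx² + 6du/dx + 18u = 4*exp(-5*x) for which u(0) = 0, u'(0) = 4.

Characteristic equation r² + 6r + 18 = 0 has discriminant (6)² - 4·(18) = -36 < 0, so r = -3 ± 3i.
Hence u_h = C1*cos(3*x)*exp(-3*x) + C2*exp(-3*x)*sin(3*x).
Try u_p = A*exp(-5*x). Substituting into the equation and dividing by exp(-5*x) gives A = 4/13, so u_p = 4*exp(-5*x)/13.
General solution: u = 4*exp(-5*x)/13 + C1*cos(3*x)*exp(-3*x) + C2*exp(-3*x)*sin(3*x).
Apply the initial conditions: u(0) = 4/13 + C1 = 0 and u'(0) = -20/13 - 3*C1 + 3*C2 = 4. Solving gives C1 = -4/13, C2 = 20/13.

u = 4*exp(-5*x)/13 - 4*cos(3*x)*exp(-3*x)/13 + 20*exp(-3*x)*sin(3*x)/13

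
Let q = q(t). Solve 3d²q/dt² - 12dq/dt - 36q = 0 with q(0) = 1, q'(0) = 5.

q = exp(-2*t)/8 + 7*exp(6*t)/8

Divide through by 3: q'' - 4q' - 12q = 0.
Characteristic equation r² - 4r - 12 = 0 factors as (r - 6)(r + 2) = 0, so r = 6, -2.
Hence q_h = C1*exp(6*t) + C2*exp(-2*t).
Apply the initial conditions: q(0) = C1 + C2 = 1 and q'(0) = -2*C2 + 6*C1 = 5. Solving gives C1 = 7/8, C2 = 1/8.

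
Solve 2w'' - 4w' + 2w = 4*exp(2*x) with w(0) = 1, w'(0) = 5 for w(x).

Divide through by 2: w'' - 2w' + w = 2*exp(2*x).
Characteristic equation r² - 2r + 1 = 0 has discriminant (-2)² - 4·(1) = 0, so r = 1 is a repeated root.
Hence w_h = (C1 + C2*x)*exp(x).
Try w_p = A*exp(2*x). Substituting into the equation and dividing by exp(2*x) gives A = 2, so w_p = 2*exp(2*x).
General solution: w = 2*exp(2*x) + C1*exp(x) + C2*x*exp(x).
Apply the initial conditions: w(0) = 2 + C1 = 1 and w'(0) = 4 + C1 + C2 = 5. Solving gives C1 = -1, C2 = 2.

w = -exp(x) + 2*exp(2*x) + 2*x*exp(x)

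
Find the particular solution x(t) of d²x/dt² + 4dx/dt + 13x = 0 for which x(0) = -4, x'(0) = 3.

x = -4*cos(3*t)*exp(-2*t) - 5*exp(-2*t)*sin(3*t)/3

Characteristic equation r² + 4r + 13 = 0 has discriminant (4)² - 4·(13) = -36 < 0, so r = -2 ± 3i.
Hence x_h = C1*cos(3*t)*exp(-2*t) + C2*exp(-2*t)*sin(3*t).
Apply the initial conditions: x(0) = C1 = -4 and x'(0) = -2*C1 + 3*C2 = 3. Solving gives C1 = -4, C2 = -5/3.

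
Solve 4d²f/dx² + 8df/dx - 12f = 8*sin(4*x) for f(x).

Divide through by 4: f'' + 2f' - 3f = 2*sin(4*x).
Characteristic equation r² + 2r - 3 = 0 factors as (r + 3)(r - 1) = 0, so r = -3, 1.
Hence f_h = C1*exp(-3*x) + C2*exp(x).
Try f_p = A*cos(4*x) + B*sin(4*x). Substituting and equating the coefficients of cos(4x) and sin(4x) gives A = -16/425, B = -38/425, so f_p = -38*sin(4*x)/425 - 16*cos(4*x)/425.

f = -38*sin(4*x)/425 - 16*cos(4*x)/425 + C1*exp(-3*x) + C2*exp(x)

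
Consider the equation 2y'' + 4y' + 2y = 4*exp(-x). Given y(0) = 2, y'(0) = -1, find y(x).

y = 2*exp(-x) + x*exp(-x) + x**2*exp(-x)

Divide through by 2: y'' + 2y' + y = 2*exp(-x).
Characteristic equation r² + 2r + 1 = 0 has discriminant (2)² - 4·(1) = 0, so r = -1 is a repeated root.
Hence y_h = (C1 + C2*x)*exp(-x).
Since exp(-x) solves the homogeneous equation (r = -1 is a root of multiplicity 2), multiply the trial by x^2. Try y_p = A*x^2*exp(-x). Substituting into the equation and dividing by exp(-x) gives A = 1, so y_p = x^2*exp(-x).
General solution: y = C1*exp(-x) + x^2*exp(-x) + C2*x*exp(-x).
Apply the initial conditions: y(0) = C1 = 2 and y'(0) = C2 - C1 = -1. Solving gives C1 = 2, C2 = 1.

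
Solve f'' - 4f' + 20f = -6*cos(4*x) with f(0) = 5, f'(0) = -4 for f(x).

Characteristic equation r² - 4r + 20 = 0 has discriminant (-4)² - 4·(20) = -64 < 0, so r = 2 ± 4i.
Hence f_h = C1*cos(4*x)*exp(2*x) + C2*exp(2*x)*sin(4*x).
Try f_p = A*cos(4*x) + B*sin(4*x). Substituting and equating the coefficients of cos(4x) and sin(4x) gives A = -3/34, B = 6/17, so f_p = -3*cos(4*x)/34 + 6*sin(4*x)/17.
General solution: f = -3*cos(4*x)/34 + 6*sin(4*x)/17 + C1*cos(4*x)*exp(2*x) + C2*exp(2*x)*sin(4*x).
Apply the initial conditions: f(0) = -3/34 + C1 = 5 and f'(0) = 24/17 + 2*C1 + 4*C2 = -4. Solving gives C1 = 173/34, C2 = -265/68.

f = -3*cos(4*x)/34 + 6*sin(4*x)/17 - 265*exp(2*x)*sin(4*x)/68 + 173*cos(4*x)*exp(2*x)/34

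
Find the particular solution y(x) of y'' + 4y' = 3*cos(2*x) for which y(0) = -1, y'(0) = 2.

Characteristic equation r² + 4r = 0 factors as (r + 4)r = 0, so r = -4, 0.
Hence y_h = C1*exp(-4*x) + C2.
Try y_p = A*cos(2*x) + B*sin(2*x). Substituting and equating the coefficients of cos(2x) and sin(2x) gives A = -3/20, B = 3/10, so y_p = -3*cos(2*x)/20 + 3*sin(2*x)/10.
General solution: y = C2 - 3*cos(2*x)/20 + 3*sin(2*x)/10 + C1*exp(-4*x).
Apply the initial conditions: y(0) = -3/20 + C1 + C2 = -1 and y'(0) = 3/5 - 4*C1 = 2. Solving gives C1 = -7/20, C2 = -1/2.

y = -1/2 - 7*exp(-4*x)/20 - 3*cos(2*x)/20 + 3*sin(2*x)/10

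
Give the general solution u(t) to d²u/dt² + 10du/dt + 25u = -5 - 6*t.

u = -13/125 - 6*t/25 + C1*exp(-5*t) + C2*t*exp(-5*t)

Characteristic equation r² + 10r + 25 = 0 has discriminant (10)² - 4·(25) = 0, so r = -5 is a repeated root.
Hence u_h = (C1 + C2*t)*exp(-5*t).
For the particular solution try u_p = A0 + A1*t. Substituting and matching coefficients of each power of t gives A0 = -13/125, A1 = -6/25, so u_p = -13/125 - 6*t/25.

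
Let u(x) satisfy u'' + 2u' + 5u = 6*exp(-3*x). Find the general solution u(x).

u = 3*exp(-3*x)/4 + C1*cos(2*x)*exp(-x) + C2*exp(-x)*sin(2*x)

Characteristic equation r² + 2r + 5 = 0 has discriminant (2)² - 4·(5) = -16 < 0, so r = -1 ± 2i.
Hence u_h = C1*cos(2*x)*exp(-x) + C2*exp(-x)*sin(2*x).
Try u_p = A*exp(-3*x). Substituting into the equation and dividing by exp(-3*x) gives A = 3/4, so u_p = 3*exp(-3*x)/4.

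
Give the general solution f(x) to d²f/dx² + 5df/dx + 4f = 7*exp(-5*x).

f = 7*exp(-5*x)/4 + C1*exp(-x) + C2*exp(-4*x)

Characteristic equation r² + 5r + 4 = 0 factors as (r + 1)(r + 4) = 0, so r = -1, -4.
Hence f_h = C1*exp(-x) + C2*exp(-4*x).
Try f_p = A*exp(-5*x). Substituting into the equation and dividing by exp(-5*x) gives A = 7/4, so f_p = 7*exp(-5*x)/4.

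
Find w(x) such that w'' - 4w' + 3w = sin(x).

w = cos(x)/5 + sin(x)/10 + C1*exp(x) + C2*exp(3*x)

Characteristic equation r² - 4r + 3 = 0 factors as (r - 1)(r - 3) = 0, so r = 1, 3.
Hence w_h = C1*exp(x) + C2*exp(3*x).
Try w_p = A*cos(x) + B*sin(x). Substituting and equating the coefficients of cos(x) and sin(x) gives A = 1/5, B = 1/10, so w_p = cos(x)/5 + sin(x)/10.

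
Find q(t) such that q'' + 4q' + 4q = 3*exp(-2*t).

Characteristic equation r² + 4r + 4 = 0 has discriminant (4)² - 4·(4) = 0, so r = -2 is a repeated root.
Hence q_h = (C1 + C2*t)*exp(-2*t).
Since exp(-2*t) solves the homogeneous equation (r = -2 is a root of multiplicity 2), multiply the trial by t^2. Try q_p = A*t^2*exp(-2*t). Substituting into the equation and dividing by exp(-2*t) gives A = 3/2, so q_p = 3*t^2*exp(-2*t)/2.

q = C1*exp(-2*t) + 3*t**2*exp(-2*t)/2 + C2*t*exp(-2*t)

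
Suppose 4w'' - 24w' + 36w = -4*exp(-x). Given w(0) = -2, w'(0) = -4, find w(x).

w = -31*exp(3*x)/16 - exp(-x)/16 + 7*x*exp(3*x)/4

Divide through by 4: w'' - 6w' + 9w = -exp(-x).
Characteristic equation r² - 6r + 9 = 0 has discriminant (-6)² - 4·(9) = 0, so r = 3 is a repeated root.
Hence w_h = (C1 + C2*x)*exp(3*x).
Try w_p = A*exp(-x). Substituting into the equation and dividing by exp(-x) gives A = -1/16, so w_p = -exp(-x)/16.
General solution: w = -exp(-x)/16 + C1*exp(3*x) + C2*x*exp(3*x).
Apply the initial conditions: w(0) = -1/16 + C1 = -2 and w'(0) = 1/16 + C2 + 3*C1 = -4. Solving gives C1 = -31/16, C2 = 7/4.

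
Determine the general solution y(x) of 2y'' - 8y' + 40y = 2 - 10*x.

y = -x/4 + C1*cos(4*x)*exp(2*x) + C2*exp(2*x)*sin(4*x)

Divide through by 2: y'' - 4y' + 20y = 1 - 5*x.
Characteristic equation r² - 4r + 20 = 0 has discriminant (-4)² - 4·(20) = -64 < 0, so r = 2 ± 4i.
Hence y_h = C1*cos(4*x)*exp(2*x) + C2*exp(2*x)*sin(4*x).
For the particular solution try y_p = A0 + A1*x. Substituting and matching coefficients of each power of x gives A0 = 0, A1 = -1/4, so y_p = -x/4.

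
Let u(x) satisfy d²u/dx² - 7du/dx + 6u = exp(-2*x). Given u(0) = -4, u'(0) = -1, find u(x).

u = -14*exp(x)/3 + exp(-2*x)/24 + 5*exp(6*x)/8

Characteristic equation r² - 7r + 6 = 0 factors as (r - 6)(r - 1) = 0, so r = 6, 1.
Hence u_h = C1*exp(6*x) + C2*exp(x).
Try u_p = A*exp(-2*x). Substituting into the equation and dividing by exp(-2*x) gives A = 1/24, so u_p = exp(-2*x)/24.
General solution: u = exp(-2*x)/24 + C1*exp(6*x) + C2*exp(x).
Apply the initial conditions: u(0) = 1/24 + C1 + C2 = -4 and u'(0) = -1/12 + C2 + 6*C1 = -1. Solving gives C1 = 5/8, C2 = -14/3.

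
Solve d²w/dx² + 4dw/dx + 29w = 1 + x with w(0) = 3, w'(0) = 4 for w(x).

Characteristic equation r² + 4r + 29 = 0 has discriminant (4)² - 4·(29) = -100 < 0, so r = -2 ± 5i.
Hence w_h = C1*cos(5*x)*exp(-2*x) + C2*exp(-2*x)*sin(5*x).
For the particular solution try w_p = A0 + A1*x. Substituting and matching coefficients of each power of x gives A0 = 25/841, A1 = 1/29, so w_p = 25/841 + x/29.
General solution: w = 25/841 + x/29 + C1*cos(5*x)*exp(-2*x) + C2*exp(-2*x)*sin(5*x).
Apply the initial conditions: w(0) = 25/841 + C1 = 3 and w'(0) = 1/29 - 2*C1 + 5*C2 = 4. Solving gives C1 = 2498/841, C2 = 8331/4205.

w = 25/841 + x/29 + 2498*cos(5*x)*exp(-2*x)/841 + 8331*exp(-2*x)*sin(5*x)/4205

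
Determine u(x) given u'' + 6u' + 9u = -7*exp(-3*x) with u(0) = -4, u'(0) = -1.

u = -4*exp(-3*x) - 13*x*exp(-3*x) - 7*x**2*exp(-3*x)/2

Characteristic equation r² + 6r + 9 = 0 has discriminant (6)² - 4·(9) = 0, so r = -3 is a repeated root.
Hence u_h = (C1 + C2*x)*exp(-3*x).
Since exp(-3*x) solves the homogeneous equation (r = -3 is a root of multiplicity 2), multiply the trial by x^2. Try u_p = A*x^2*exp(-3*x). Substituting into the equation and dividing by exp(-3*x) gives A = -7/2, so u_p = -7*x^2*exp(-3*x)/2.
General solution: u = C1*exp(-3*x) - 7*x^2*exp(-3*x)/2 + C2*x*exp(-3*x).
Apply the initial conditions: u(0) = C1 = -4 and u'(0) = C2 - 3*C1 = -1. Solving gives C1 = -4, C2 = -13.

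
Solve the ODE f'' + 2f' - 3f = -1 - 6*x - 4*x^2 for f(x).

f = 101/27 + 4*x**2/3 + 34*x/9 + C1*exp(x) + C2*exp(-3*x)

Characteristic equation r² + 2r - 3 = 0 factors as (r - 1)(r + 3) = 0, so r = 1, -3.
Hence f_h = C1*exp(x) + C2*exp(-3*x).
For the particular solution try f_p = A0 + A1*x + A2*x^2. Substituting and matching coefficients of each power of x gives A0 = 101/27, A1 = 34/9, A2 = 4/3, so f_p = 101/27 + 4*x^2/3 + 34*x/9.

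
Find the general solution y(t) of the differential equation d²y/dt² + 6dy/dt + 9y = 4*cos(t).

Characteristic equation r² + 6r + 9 = 0 has discriminant (6)² - 4·(9) = 0, so r = -3 is a repeated root.
Hence y_h = (C1 + C2*t)*exp(-3*t).
Try y_p = A*cos(t) + B*sin(t). Substituting and equating the coefficients of cos(t) and sin(t) gives A = 8/25, B = 6/25, so y_p = 6*sin(t)/25 + 8*cos(t)/25.

y = 6*sin(t)/25 + 8*cos(t)/25 + C1*exp(-3*t) + C2*t*exp(-3*t)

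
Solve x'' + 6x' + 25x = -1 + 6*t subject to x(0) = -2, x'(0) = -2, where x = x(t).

Characteristic equation r² + 6r + 25 = 0 has discriminant (6)² - 4·(25) = -64 < 0, so r = -3 ± 4i.
Hence x_h = C1*cos(4*t)*exp(-3*t) + C2*exp(-3*t)*sin(4*t).
For the particular solution try x_p = A0 + A1*t. Substituting and matching coefficients of each power of t gives A0 = -61/625, A1 = 6/25, so x_p = -61/625 + 6*t/25.
General solution: x = -61/625 + 6*t/25 + C1*cos(4*t)*exp(-3*t) + C2*exp(-3*t)*sin(4*t).
Apply the initial conditions: x(0) = -61/625 + C1 = -2 and x'(0) = 6/25 - 3*C1 + 4*C2 = -2. Solving gives C1 = -1189/625, C2 = -4967/2500.

x = -61/625 + 6*t/25 - 4967*exp(-3*t)*sin(4*t)/2500 - 1189*cos(4*t)*exp(-3*t)/625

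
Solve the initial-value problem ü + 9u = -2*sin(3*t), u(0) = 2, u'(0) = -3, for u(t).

u = 2*cos(3*t) - 10*sin(3*t)/9 + t*cos(3*t)/3

Characteristic equation r² + 9 = 0 has discriminant (0)² - 4·(9) = -36 < 0, so r = ± 3i.
Hence u_h = C1*cos(3*t) + C2*sin(3*t).
Since ±3i are characteristic roots, multiply the trial by t. Try u_p = t*(A*cos(3*t) + B*sin(3*t)). Substituting and equating the coefficients of cos(3t) and sin(3t) gives A = 1/3, B = 0, so u_p = t*cos(3*t)/3.
General solution: u = C1*cos(3*t) + C2*sin(3*t) + t*cos(3*t)/3.
Apply the initial conditions: u(0) = C1 = 2 and u'(0) = 1/3 + 3*C2 = -3. Solving gives C1 = 2, C2 = -10/9.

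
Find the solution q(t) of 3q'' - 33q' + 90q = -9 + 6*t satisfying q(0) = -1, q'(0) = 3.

Divide through by 3: q'' - 11q' + 30q = -3 + 2*t.
Characteristic equation r² - 11r + 30 = 0 factors as (r - 5)(r - 6) = 0, so r = 5, 6.
Hence q_h = C1*exp(5*t) + C2*exp(6*t).
For the particular solution try q_p = A0 + A1*t. Substituting and matching coefficients of each power of t gives A0 = -17/225, A1 = 1/15, so q_p = -17/225 + t/15.
General solution: q = -17/225 + t/15 + C1*exp(5*t) + C2*exp(6*t).
Apply the initial conditions: q(0) = -17/225 + C1 + C2 = -1 and q'(0) = 1/15 + 5*C1 + 6*C2 = 3. Solving gives C1 = -212/25, C2 = 68/9.

q = -17/225 - 212*exp(5*t)/25 + t/15 + 68*exp(6*t)/9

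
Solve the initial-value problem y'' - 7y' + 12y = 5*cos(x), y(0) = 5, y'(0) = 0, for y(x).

y = -235*exp(4*x)/17 - 7*sin(x)/34 + 11*cos(x)/34 + 37*exp(3*x)/2

Characteristic equation r² - 7r + 12 = 0 factors as (r - 4)(r - 3) = 0, so r = 4, 3.
Hence y_h = C1*exp(4*x) + C2*exp(3*x).
Try y_p = A*cos(x) + B*sin(x). Substituting and equating the coefficients of cos(x) and sin(x) gives A = 11/34, B = -7/34, so y_p = -7*sin(x)/34 + 11*cos(x)/34.
General solution: y = -7*sin(x)/34 + 11*cos(x)/34 + C1*exp(4*x) + C2*exp(3*x).
Apply the initial conditions: y(0) = 11/34 + C1 + C2 = 5 and y'(0) = -7/34 + 3*C2 + 4*C1 = 0. Solving gives C1 = -235/17, C2 = 37/2.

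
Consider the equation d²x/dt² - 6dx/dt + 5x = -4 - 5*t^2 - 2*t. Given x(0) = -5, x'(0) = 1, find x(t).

Characteristic equation r² - 6r + 5 = 0 factors as (r - 5)(r - 1) = 0, so r = 5, 1.
Hence x_h = C1*exp(5*t) + C2*exp(t).
For the particular solution try x_p = A0 + A1*t + A2*t^2. Substituting and matching coefficients of each power of t gives A0 = -94/25, A1 = -14/5, A2 = -1, so x_p = -94/25 - t^2 - 14*t/5.
General solution: x = -94/25 - t^2 - 14*t/5 + C1*exp(5*t) + C2*exp(t).
Apply the initial conditions: x(0) = -94/25 + C1 + C2 = -5 and x'(0) = -14/5 + C2 + 5*C1 = 1. Solving gives C1 = 63/50, C2 = -5/2.

x = -94/25 - t**2 - 14*t/5 - 5*exp(t)/2 + 63*exp(5*t)/50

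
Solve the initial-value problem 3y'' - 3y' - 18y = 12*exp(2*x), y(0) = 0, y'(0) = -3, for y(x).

Divide through by 3: y'' - y' - 6y = 4*exp(2*x).
Characteristic equation r² - r - 6 = 0 factors as (r + 2)(r - 3) = 0, so r = -2, 3.
Hence y_h = C1*exp(-2*x) + C2*exp(3*x).
Try y_p = A*exp(2*x). Substituting into the equation and dividing by exp(2*x) gives A = -1, so y_p = -exp(2*x).
General solution: y = -exp(2*x) + C1*exp(-2*x) + C2*exp(3*x).
Apply the initial conditions: y(0) = -1 + C1 + C2 = 0 and y'(0) = -2 - 2*C1 + 3*C2 = -3. Solving gives C1 = 4/5, C2 = 1/5.

y = -exp(2*x) + exp(3*x)/5 + 4*exp(-2*x)/5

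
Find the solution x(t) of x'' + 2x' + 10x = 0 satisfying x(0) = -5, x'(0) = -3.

x = -5*cos(3*t)*exp(-t) - 8*exp(-t)*sin(3*t)/3

Characteristic equation r² + 2r + 10 = 0 has discriminant (2)² - 4·(10) = -36 < 0, so r = -1 ± 3i.
Hence x_h = C1*cos(3*t)*exp(-t) + C2*exp(-t)*sin(3*t).
Apply the initial conditions: x(0) = C1 = -5 and x'(0) = -C1 + 3*C2 = -3. Solving gives C1 = -5, C2 = -8/3.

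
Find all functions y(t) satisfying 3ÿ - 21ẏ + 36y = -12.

Divide through by 3: y'' - 7y' + 12y = -4.
Characteristic equation r² - 7r + 12 = 0 factors as (r - 4)(r - 3) = 0, so r = 4, 3.
Hence y_h = C1*exp(4*t) + C2*exp(3*t).
For the particular solution try y_p = A0. Substituting and matching coefficients of each power of t gives A0 = -1/3, so y_p = -1/3.

y = -1/3 + C1*exp(4*t) + C2*exp(3*t)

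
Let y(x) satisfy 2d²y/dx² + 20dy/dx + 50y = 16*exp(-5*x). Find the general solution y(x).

Divide through by 2: y'' + 10y' + 25y = 8*exp(-5*x).
Characteristic equation r² + 10r + 25 = 0 has discriminant (10)² - 4·(25) = 0, so r = -5 is a repeated root.
Hence y_h = (C1 + C2*x)*exp(-5*x).
Since exp(-5*x) solves the homogeneous equation (r = -5 is a root of multiplicity 2), multiply the trial by x^2. Try y_p = A*x^2*exp(-5*x). Substituting into the equation and dividing by exp(-5*x) gives A = 4, so y_p = 4*x^2*exp(-5*x).

y = C1*exp(-5*x) + 4*x**2*exp(-5*x) + C2*x*exp(-5*x)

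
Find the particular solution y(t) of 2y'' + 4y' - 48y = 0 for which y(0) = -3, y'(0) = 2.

Divide through by 2: y'' + 2y' - 24y = 0.
Characteristic equation r² + 2r - 24 = 0 factors as (r + 6)(r - 4) = 0, so r = -6, 4.
Hence y_h = C1*exp(-6*t) + C2*exp(4*t).
Apply the initial conditions: y(0) = C1 + C2 = -3 and y'(0) = -6*C1 + 4*C2 = 2. Solving gives C1 = -7/5, C2 = -8/5.

y = -8*exp(4*t)/5 - 7*exp(-6*t)/5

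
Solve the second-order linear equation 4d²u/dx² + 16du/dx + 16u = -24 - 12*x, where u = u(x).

u = -3/4 - 3*x/4 + C1*exp(-2*x) + C2*x*exp(-2*x)

Divide through by 4: u'' + 4u' + 4u = -6 - 3*x.
Characteristic equation r² + 4r + 4 = 0 has discriminant (4)² - 4·(4) = 0, so r = -2 is a repeated root.
Hence u_h = (C1 + C2*x)*exp(-2*x).
For the particular solution try u_p = A0 + A1*x. Substituting and matching coefficients of each power of x gives A0 = -3/4, A1 = -3/4, so u_p = -3/4 - 3*x/4.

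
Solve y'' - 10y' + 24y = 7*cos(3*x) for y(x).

y = -14*sin(3*x)/75 + 7*cos(3*x)/75 + C1*exp(4*x) + C2*exp(6*x)

Characteristic equation r² - 10r + 24 = 0 factors as (r - 4)(r - 6) = 0, so r = 4, 6.
Hence y_h = C1*exp(4*x) + C2*exp(6*x).
Try y_p = A*cos(3*x) + B*sin(3*x). Substituting and equating the coefficients of cos(3x) and sin(3x) gives A = 7/75, B = -14/75, so y_p = -14*sin(3*x)/75 + 7*cos(3*x)/75.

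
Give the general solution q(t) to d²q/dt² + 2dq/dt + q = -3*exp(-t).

Characteristic equation r² + 2r + 1 = 0 has discriminant (2)² - 4·(1) = 0, so r = -1 is a repeated root.
Hence q_h = (C1 + C2*t)*exp(-t).
Since exp(-t) solves the homogeneous equation (r = -1 is a root of multiplicity 2), multiply the trial by t^2. Try q_p = A*t^2*exp(-t). Substituting into the equation and dividing by exp(-t) gives A = -3/2, so q_p = -3*t^2*exp(-t)/2.

q = C1*exp(-t) - 3*t**2*exp(-t)/2 + C2*t*exp(-t)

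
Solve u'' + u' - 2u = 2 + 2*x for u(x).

Characteristic equation r² + r - 2 = 0 factors as (r + 2)(r - 1) = 0, so r = -2, 1.
Hence u_h = C1*exp(-2*x) + C2*exp(x).
For the particular solution try u_p = A0 + A1*x. Substituting and matching coefficients of each power of x gives A0 = -3/2, A1 = -1, so u_p = -3/2 - x.

u = -3/2 - x + C1*exp(-2*x) + C2*exp(x)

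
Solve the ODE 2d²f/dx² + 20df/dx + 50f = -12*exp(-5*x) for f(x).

f = C1*exp(-5*x) - 3*x**2*exp(-5*x) + C2*x*exp(-5*x)

Divide through by 2: f'' + 10f' + 25f = -6*exp(-5*x).
Characteristic equation r² + 10r + 25 = 0 has discriminant (10)² - 4·(25) = 0, so r = -5 is a repeated root.
Hence f_h = (C1 + C2*x)*exp(-5*x).
Since exp(-5*x) solves the homogeneous equation (r = -5 is a root of multiplicity 2), multiply the trial by x^2. Try f_p = A*x^2*exp(-5*x). Substituting into the equation and dividing by exp(-5*x) gives A = -3, so f_p = -3*x^2*exp(-5*x).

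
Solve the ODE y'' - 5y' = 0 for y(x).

y = C2 + C1*exp(5*x)

Characteristic equation r² - 5r = 0 factors as (r - 5)r = 0, so r = 5, 0.
Hence y_h = C1*exp(5*x) + C2.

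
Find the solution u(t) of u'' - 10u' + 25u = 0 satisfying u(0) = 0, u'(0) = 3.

Characteristic equation r² - 10r + 25 = 0 has discriminant (-10)² - 4·(25) = 0, so r = 5 is a repeated root.
Hence u_h = (C1 + C2*t)*exp(5*t).
Apply the initial conditions: u(0) = C1 = 0 and u'(0) = C2 + 5*C1 = 3. Solving gives C1 = 0, C2 = 3.

u = 3*t*exp(5*t)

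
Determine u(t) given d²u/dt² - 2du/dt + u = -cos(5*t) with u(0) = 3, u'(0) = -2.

u = 5*sin(5*t)/338 + 6*cos(5*t)/169 + 501*exp(t)/169 - 131*t*exp(t)/26

Characteristic equation r² - 2r + 1 = 0 has discriminant (-2)² - 4·(1) = 0, so r = 1 is a repeated root.
Hence u_h = (C1 + C2*t)*exp(t).
Try u_p = A*cos(5*t) + B*sin(5*t). Substituting and equating the coefficients of cos(5t) and sin(5t) gives A = 6/169, B = 5/338, so u_p = 5*sin(5*t)/338 + 6*cos(5*t)/169.
General solution: u = 5*sin(5*t)/338 + 6*cos(5*t)/169 + C1*exp(t) + C2*t*exp(t).
Apply the initial conditions: u(0) = 6/169 + C1 = 3 and u'(0) = 25/338 + C1 + C2 = -2. Solving gives C1 = 501/169, C2 = -131/26.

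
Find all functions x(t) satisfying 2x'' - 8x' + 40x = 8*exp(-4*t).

Divide through by 2: x'' - 4x' + 20x = 4*exp(-4*t).
Characteristic equation r² - 4r + 20 = 0 has discriminant (-4)² - 4·(20) = -64 < 0, so r = 2 ± 4i.
Hence x_h = C1*cos(4*t)*exp(2*t) + C2*exp(2*t)*sin(4*t).
Try x_p = A*exp(-4*t). Substituting into the equation and dividing by exp(-4*t) gives A = 1/13, so x_p = exp(-4*t)/13.

x = exp(-4*t)/13 + C1*cos(4*t)*exp(2*t) + C2*exp(2*t)*sin(4*t)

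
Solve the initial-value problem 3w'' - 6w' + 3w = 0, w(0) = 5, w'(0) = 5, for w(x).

Divide through by 3: w'' - 2w' + w = 0.
Characteristic equation r² - 2r + 1 = 0 has discriminant (-2)² - 4·(1) = 0, so r = 1 is a repeated root.
Hence w_h = (C1 + C2*x)*exp(x).
Apply the initial conditions: w(0) = C1 = 5 and w'(0) = C1 + C2 = 5. Solving gives C1 = 5, C2 = 0.

w = 5*exp(x)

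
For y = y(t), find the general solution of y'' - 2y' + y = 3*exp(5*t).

y = 3*exp(5*t)/16 + C1*exp(t) + C2*t*exp(t)

Characteristic equation r² - 2r + 1 = 0 has discriminant (-2)² - 4·(1) = 0, so r = 1 is a repeated root.
Hence y_h = (C1 + C2*t)*exp(t).
Try y_p = A*exp(5*t). Substituting into the equation and dividing by exp(5*t) gives A = 3/16, so y_p = 3*exp(5*t)/16.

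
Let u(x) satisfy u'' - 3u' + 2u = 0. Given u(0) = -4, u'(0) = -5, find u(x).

u = -exp(2*x) - 3*exp(x)

Characteristic equation r² - 3r + 2 = 0 factors as (r - 2)(r - 1) = 0, so r = 2, 1.
Hence u_h = C1*exp(2*x) + C2*exp(x).
Apply the initial conditions: u(0) = C1 + C2 = -4 and u'(0) = C2 + 2*C1 = -5. Solving gives C1 = -1, C2 = -3.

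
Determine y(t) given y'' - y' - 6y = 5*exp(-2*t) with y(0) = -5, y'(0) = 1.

y = -17*exp(-2*t)/5 - 8*exp(3*t)/5 - t*exp(-2*t)

Characteristic equation r² - r - 6 = 0 factors as (r + 2)(r - 3) = 0, so r = -2, 3.
Hence y_h = C1*exp(-2*t) + C2*exp(3*t).
Since exp(-2*t) solves the homogeneous equation (r = -2 is a root of multiplicity 1), multiply the trial by t. Try y_p = A*t*exp(-2*t). Substituting into the equation and dividing by exp(-2*t) gives A = -1, so y_p = -t*exp(-2*t).
General solution: y = C1*exp(-2*t) + C2*exp(3*t) - t*exp(-2*t).
Apply the initial conditions: y(0) = C1 + C2 = -5 and y'(0) = -1 - 2*C1 + 3*C2 = 1. Solving gives C1 = -17/5, C2 = -8/5.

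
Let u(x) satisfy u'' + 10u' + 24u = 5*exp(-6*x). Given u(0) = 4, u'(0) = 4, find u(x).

u = -45*exp(-6*x)/4 + 61*exp(-4*x)/4 - 5*x*exp(-6*x)/2

Characteristic equation r² + 10r + 24 = 0 factors as (r + 4)(r + 6) = 0, so r = -4, -6.
Hence u_h = C1*exp(-4*x) + C2*exp(-6*x).
Since exp(-6*x) solves the homogeneous equation (r = -6 is a root of multiplicity 1), multiply the trial by x. Try u_p = A*x*exp(-6*x). Substituting into the equation and dividing by exp(-6*x) gives A = -5/2, so u_p = -5*x*exp(-6*x)/2.
General solution: u = C1*exp(-4*x) + C2*exp(-6*x) - 5*x*exp(-6*x)/2.
Apply the initial conditions: u(0) = C1 + C2 = 4 and u'(0) = -5/2 - 6*C2 - 4*C1 = 4. Solving gives C1 = 61/4, C2 = -45/4.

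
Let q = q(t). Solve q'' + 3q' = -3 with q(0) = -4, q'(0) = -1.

Characteristic equation r² + 3r = 0 factors as (r + 3)r = 0, so r = -3, 0.
Hence q_h = C1*exp(-3*t) + C2.
Since 1 solves the homogeneous equation (r = 0 is a root of multiplicity 1), multiply the trial by t. Try q_p = A*t. Substituting into the equation and dividing by 1 gives A = -1, so q_p = -t.
General solution: q = C2 - t + C1*exp(-3*t).
Apply the initial conditions: q(0) = C1 + C2 = -4 and q'(0) = -1 - 3*C1 = -1. Solving gives C1 = 0, C2 = -4.

q = -4 - t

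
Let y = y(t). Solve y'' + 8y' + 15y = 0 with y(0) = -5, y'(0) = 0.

y = -25*exp(-3*t)/2 + 15*exp(-5*t)/2

Characteristic equation r² + 8r + 15 = 0 factors as (r + 3)(r + 5) = 0, so r = -3, -5.
Hence y_h = C1*exp(-3*t) + C2*exp(-5*t).
Apply the initial conditions: y(0) = C1 + C2 = -5 and y'(0) = -5*C2 - 3*C1 = 0. Solving gives C1 = -25/2, C2 = 15/2.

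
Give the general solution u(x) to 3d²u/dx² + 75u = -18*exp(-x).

u = -3*exp(-x)/13 + C1*cos(5*x) + C2*sin(5*x)

Divide through by 3: u'' + 25u = -6*exp(-x).
Characteristic equation r² + 25 = 0 has discriminant (0)² - 4·(25) = -100 < 0, so r = ± 5i.
Hence u_h = C1*cos(5*x) + C2*sin(5*x).
Try u_p = A*exp(-x). Substituting into the equation and dividing by exp(-x) gives A = -3/13, so u_p = -3*exp(-x)/13.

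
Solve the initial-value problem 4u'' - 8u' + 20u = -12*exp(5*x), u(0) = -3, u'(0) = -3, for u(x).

Divide through by 4: u'' - 2u' + 5u = -3*exp(5*x).
Characteristic equation r² - 2r + 5 = 0 has discriminant (-2)² - 4·(5) = -16 < 0, so r = 1 ± 2i.
Hence u_h = C1*cos(2*x)*exp(x) + C2*exp(x)*sin(2*x).
Try u_p = A*exp(5*x). Substituting into the equation and dividing by exp(5*x) gives A = -3/20, so u_p = -3*exp(5*x)/20.
General solution: u = -3*exp(5*x)/20 + C1*cos(2*x)*exp(x) + C2*exp(x)*sin(2*x).
Apply the initial conditions: u(0) = -3/20 + C1 = -3 and u'(0) = -3/4 + C1 + 2*C2 = -3. Solving gives C1 = -57/20, C2 = 3/10.

u = -3*exp(5*x)/20 - 57*cos(2*x)*exp(x)/20 + 3*exp(x)*sin(2*x)/10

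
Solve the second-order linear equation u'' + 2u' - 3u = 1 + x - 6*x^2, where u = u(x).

u = 23/9 + 2*x**2 + 7*x/3 + C1*exp(-3*x) + C2*exp(x)

Characteristic equation r² + 2r - 3 = 0 factors as (r + 3)(r - 1) = 0, so r = -3, 1.
Hence u_h = C1*exp(-3*x) + C2*exp(x).
For the particular solution try u_p = A0 + A1*x + A2*x^2. Substituting and matching coefficients of each power of x gives A0 = 23/9, A1 = 7/3, A2 = 2, so u_p = 23/9 + 2*x^2 + 7*x/3.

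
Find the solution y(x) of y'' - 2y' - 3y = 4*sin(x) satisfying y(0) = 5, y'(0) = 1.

y = 3*exp(-x) - 4*sin(x)/5 + 2*cos(x)/5 + 8*exp(3*x)/5

Characteristic equation r² - 2r - 3 = 0 factors as (r - 3)(r + 1) = 0, so r = 3, -1.
Hence y_h = C1*exp(3*x) + C2*exp(-x).
Try y_p = A*cos(x) + B*sin(x). Substituting and equating the coefficients of cos(x) and sin(x) gives A = 2/5, B = -4/5, so y_p = -4*sin(x)/5 + 2*cos(x)/5.
General solution: y = -4*sin(x)/5 + 2*cos(x)/5 + C1*exp(3*x) + C2*exp(-x).
Apply the initial conditions: y(0) = 2/5 + C1 + C2 = 5 and y'(0) = -4/5 - C2 + 3*C1 = 1. Solving gives C1 = 8/5, C2 = 3.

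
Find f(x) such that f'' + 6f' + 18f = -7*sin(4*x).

Characteristic equation r² + 6r + 18 = 0 has discriminant (6)² - 4·(18) = -36 < 0, so r = -3 ± 3i.
Hence f_h = C1*cos(3*x)*exp(-3*x) + C2*exp(-3*x)*sin(3*x).
Try f_p = A*cos(4*x) + B*sin(4*x). Substituting and equating the coefficients of cos(4x) and sin(4x) gives A = 42/145, B = -7/290, so f_p = -7*sin(4*x)/290 + 42*cos(4*x)/145.

f = -7*sin(4*x)/290 + 42*cos(4*x)/145 + C1*cos(3*x)*exp(-3*x) + C2*exp(-3*x)*sin(3*x)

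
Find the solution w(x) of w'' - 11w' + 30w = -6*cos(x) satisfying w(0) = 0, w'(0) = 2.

Characteristic equation r² - 11r + 30 = 0 factors as (r - 5)(r - 6) = 0, so r = 5, 6.
Hence w_h = C1*exp(5*x) + C2*exp(6*x).
Try w_p = A*cos(x) + B*sin(x). Substituting and equating the coefficients of cos(x) and sin(x) gives A = -87/481, B = 33/481, so w_p = -87*cos(x)/481 + 33*sin(x)/481.
General solution: w = -87*cos(x)/481 + 33*sin(x)/481 + C1*exp(5*x) + C2*exp(6*x).
Apply the initial conditions: w(0) = -87/481 + C1 + C2 = 0 and w'(0) = 33/481 + 5*C1 + 6*C2 = 2. Solving gives C1 = -11/13, C2 = 38/37.

w = -87*cos(x)/481 - 11*exp(5*x)/13 + 33*sin(x)/481 + 38*exp(6*x)/37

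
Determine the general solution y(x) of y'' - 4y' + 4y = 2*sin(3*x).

Characteristic equation r² - 4r + 4 = 0 has discriminant (-4)² - 4·(4) = 0, so r = 2 is a repeated root.
Hence y_h = (C1 + C2*x)*exp(2*x).
Try y_p = A*cos(3*x) + B*sin(3*x). Substituting and equating the coefficients of cos(3x) and sin(3x) gives A = 24/169, B = -10/169, so y_p = -10*sin(3*x)/169 + 24*cos(3*x)/169.

y = -10*sin(3*x)/169 + 24*cos(3*x)/169 + C1*exp(2*x) + C2*x*exp(2*x)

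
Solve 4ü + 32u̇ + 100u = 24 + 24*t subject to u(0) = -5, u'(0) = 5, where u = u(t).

Divide through by 4: u'' + 8u' + 25u = 6 + 6*t.
Characteristic equation r² + 8r + 25 = 0 has discriminant (8)² - 4·(25) = -36 < 0, so r = -4 ± 3i.
Hence u_h = C1*cos(3*t)*exp(-4*t) + C2*exp(-4*t)*sin(3*t).
For the particular solution try u_p = A0 + A1*t. Substituting and matching coefficients of each power of t gives A0 = 102/625, A1 = 6/25, so u_p = 102/625 + 6*t/25.
General solution: u = 102/625 + 6*t/25 + C1*cos(3*t)*exp(-4*t) + C2*exp(-4*t)*sin(3*t).
Apply the initial conditions: u(0) = 102/625 + C1 = -5 and u'(0) = 6/25 - 4*C1 + 3*C2 = 5. Solving gives C1 = -3227/625, C2 = -3311/625.

u = 102/625 + 6*t/25 - 3311*exp(-4*t)*sin(3*t)/625 - 3227*cos(3*t)*exp(-4*t)/625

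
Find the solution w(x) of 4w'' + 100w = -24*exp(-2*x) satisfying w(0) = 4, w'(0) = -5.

w = -157*sin(5*x)/145 - 6*exp(-2*x)/29 + 122*cos(5*x)/29

Divide through by 4: w'' + 25w = -6*exp(-2*x).
Characteristic equation r² + 25 = 0 has discriminant (0)² - 4·(25) = -100 < 0, so r = ± 5i.
Hence w_h = C1*cos(5*x) + C2*sin(5*x).
Try w_p = A*exp(-2*x). Substituting into the equation and dividing by exp(-2*x) gives A = -6/29, so w_p = -6*exp(-2*x)/29.
General solution: w = -6*exp(-2*x)/29 + C1*cos(5*x) + C2*sin(5*x).
Apply the initial conditions: w(0) = -6/29 + C1 = 4 and w'(0) = 12/29 + 5*C2 = -5. Solving gives C1 = 122/29, C2 = -157/145.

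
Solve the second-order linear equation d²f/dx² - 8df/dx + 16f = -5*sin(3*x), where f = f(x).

f = -24*cos(3*x)/125 - 7*sin(3*x)/125 + C1*exp(4*x) + C2*x*exp(4*x)

Characteristic equation r² - 8r + 16 = 0 has discriminant (-8)² - 4·(16) = 0, so r = 4 is a repeated root.
Hence f_h = (C1 + C2*x)*exp(4*x).
Try f_p = A*cos(3*x) + B*sin(3*x). Substituting and equating the coefficients of cos(3x) and sin(3x) gives A = -24/125, B = -7/125, so f_p = -24*cos(3*x)/125 - 7*sin(3*x)/125.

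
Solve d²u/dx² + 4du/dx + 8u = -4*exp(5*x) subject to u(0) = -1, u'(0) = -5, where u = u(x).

Characteristic equation r² + 4r + 8 = 0 has discriminant (4)² - 4·(8) = -16 < 0, so r = -2 ± 2i.
Hence u_h = C1*cos(2*x)*exp(-2*x) + C2*exp(-2*x)*sin(2*x).
Try u_p = A*exp(5*x). Substituting into the equation and dividing by exp(5*x) gives A = -4/53, so u_p = -4*exp(5*x)/53.
General solution: u = -4*exp(5*x)/53 + C1*cos(2*x)*exp(-2*x) + C2*exp(-2*x)*sin(2*x).
Apply the initial conditions: u(0) = -4/53 + C1 = -1 and u'(0) = -20/53 - 2*C1 + 2*C2 = -5. Solving gives C1 = -49/53, C2 = -343/106.

u = -4*exp(5*x)/53 - 343*exp(-2*x)*sin(2*x)/106 - 49*cos(2*x)*exp(-2*x)/53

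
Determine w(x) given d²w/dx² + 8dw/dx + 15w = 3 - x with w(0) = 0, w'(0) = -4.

Characteristic equation r² + 8r + 15 = 0 factors as (r + 5)(r + 3) = 0, so r = -5, -3.
Hence w_h = C1*exp(-5*x) + C2*exp(-3*x).
For the particular solution try w_p = A0 + A1*x. Substituting and matching coefficients of each power of x gives A0 = 53/225, A1 = -1/15, so w_p = 53/225 - x/15.
General solution: w = 53/225 - x/15 + C1*exp(-5*x) + C2*exp(-3*x).
Apply the initial conditions: w(0) = 53/225 + C1 + C2 = 0 and w'(0) = -1/15 - 5*C1 - 3*C2 = -4. Solving gives C1 = 58/25, C2 = -23/9.

w = 53/225 - 23*exp(-3*x)/9 - x/15 + 58*exp(-5*x)/25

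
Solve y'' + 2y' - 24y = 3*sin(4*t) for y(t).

y = -15*sin(4*t)/208 - 3*cos(4*t)/208 + C1*exp(-6*t) + C2*exp(4*t)

Characteristic equation r² + 2r - 24 = 0 factors as (r + 6)(r - 4) = 0, so r = -6, 4.
Hence y_h = C1*exp(-6*t) + C2*exp(4*t).
Try y_p = A*cos(4*t) + B*sin(4*t). Substituting and equating the coefficients of cos(4t) and sin(4t) gives A = -3/208, B = -15/208, so y_p = -15*sin(4*t)/208 - 3*cos(4*t)/208.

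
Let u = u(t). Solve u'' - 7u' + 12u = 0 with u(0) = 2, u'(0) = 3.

Characteristic equation r² - 7r + 12 = 0 factors as (r - 4)(r - 3) = 0, so r = 4, 3.
Hence u_h = C1*exp(4*t) + C2*exp(3*t).
Apply the initial conditions: u(0) = C1 + C2 = 2 and u'(0) = 3*C2 + 4*C1 = 3. Solving gives C1 = -3, C2 = 5.

u = -3*exp(4*t) + 5*exp(3*t)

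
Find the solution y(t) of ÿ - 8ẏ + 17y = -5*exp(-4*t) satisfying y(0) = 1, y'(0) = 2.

Characteristic equation r² - 8r + 17 = 0 has discriminant (-8)² - 4·(17) = -4 < 0, so r = 4 ± i.
Hence y_h = C1*cos(t)*exp(4*t) + C2*exp(4*t)*sin(t).
Try y_p = A*exp(-4*t). Substituting into the equation and dividing by exp(-4*t) gives A = -1/13, so y_p = -exp(-4*t)/13.
General solution: y = -exp(-4*t)/13 + C1*cos(t)*exp(4*t) + C2*exp(4*t)*sin(t).
Apply the initial conditions: y(0) = -1/13 + C1 = 1 and y'(0) = 4/13 + C2 + 4*C1 = 2. Solving gives C1 = 14/13, C2 = -34/13.

y = -exp(-4*t)/13 - 34*exp(4*t)*sin(t)/13 + 14*cos(t)*exp(4*t)/13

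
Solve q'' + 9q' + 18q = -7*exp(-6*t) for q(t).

q = C1*exp(-6*t) + C2*exp(-3*t) + 7*t*exp(-6*t)/3

Characteristic equation r² + 9r + 18 = 0 factors as (r + 6)(r + 3) = 0, so r = -6, -3.
Hence q_h = C1*exp(-6*t) + C2*exp(-3*t).
Since exp(-6*t) solves the homogeneous equation (r = -6 is a root of multiplicity 1), multiply the trial by t. Try q_p = A*t*exp(-6*t). Substituting into the equation and dividing by exp(-6*t) gives A = 7/3, so q_p = 7*t*exp(-6*t)/3.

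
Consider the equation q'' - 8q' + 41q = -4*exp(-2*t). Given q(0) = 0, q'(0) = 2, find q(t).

q = -4*exp(-2*t)/61 + 4*cos(5*t)*exp(4*t)/61 + 98*exp(4*t)*sin(5*t)/305

Characteristic equation r² - 8r + 41 = 0 has discriminant (-8)² - 4·(41) = -100 < 0, so r = 4 ± 5i.
Hence q_h = C1*cos(5*t)*exp(4*t) + C2*exp(4*t)*sin(5*t).
Try q_p = A*exp(-2*t). Substituting into the equation and dividing by exp(-2*t) gives A = -4/61, so q_p = -4*exp(-2*t)/61.
General solution: q = -4*exp(-2*t)/61 + C1*cos(5*t)*exp(4*t) + C2*exp(4*t)*sin(5*t).
Apply the initial conditions: q(0) = -4/61 + C1 = 0 and q'(0) = 8/61 + 4*C1 + 5*C2 = 2. Solving gives C1 = 4/61, C2 = 98/305.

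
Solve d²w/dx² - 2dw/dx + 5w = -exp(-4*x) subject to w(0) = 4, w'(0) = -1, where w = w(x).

Characteristic equation r² - 2r + 5 = 0 has discriminant (-2)² - 4·(5) = -16 < 0, so r = 1 ± 2i.
Hence w_h = C1*cos(2*x)*exp(x) + C2*exp(x)*sin(2*x).
Try w_p = A*exp(-4*x). Substituting into the equation and dividing by exp(-4*x) gives A = -1/29, so w_p = -exp(-4*x)/29.
General solution: w = -exp(-4*x)/29 + C1*cos(2*x)*exp(x) + C2*exp(x)*sin(2*x).
Apply the initial conditions: w(0) = -1/29 + C1 = 4 and w'(0) = 4/29 + C1 + 2*C2 = -1. Solving gives C1 = 117/29, C2 = -75/29.

w = -exp(-4*x)/29 - 75*exp(x)*sin(2*x)/29 + 117*cos(2*x)*exp(x)/29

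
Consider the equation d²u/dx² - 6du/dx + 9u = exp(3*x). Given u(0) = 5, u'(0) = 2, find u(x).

Characteristic equation r² - 6r + 9 = 0 has discriminant (-6)² - 4·(9) = 0, so r = 3 is a repeated root.
Hence u_h = (C1 + C2*x)*exp(3*x).
Since exp(3*x) solves the homogeneous equation (r = 3 is a root of multiplicity 2), multiply the trial by x^2. Try u_p = A*x^2*exp(3*x). Substituting into the equation and dividing by exp(3*x) gives A = 1/2, so u_p = x^2*exp(3*x)/2.
General solution: u = C1*exp(3*x) + x^2*exp(3*x)/2 + C2*x*exp(3*x).
Apply the initial conditions: u(0) = C1 = 5 and u'(0) = C2 + 3*C1 = 2. Solving gives C1 = 5, C2 = -13.

u = 5*exp(3*x) + x**2*exp(3*x)/2 - 13*x*exp(3*x)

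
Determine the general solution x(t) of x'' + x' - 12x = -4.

Characteristic equation r² + r - 12 = 0 factors as (r + 4)(r - 3) = 0, so r = -4, 3.
Hence x_h = C1*exp(-4*t) + C2*exp(3*t).
For the particular solution try x_p = A0. Substituting and matching coefficients of each power of t gives A0 = 1/3, so x_p = 1/3.

x = 1/3 + C1*exp(-4*t) + C2*exp(3*t)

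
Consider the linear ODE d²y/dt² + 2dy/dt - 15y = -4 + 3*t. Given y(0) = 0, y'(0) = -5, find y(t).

Characteristic equation r² + 2r - 15 = 0 factors as (r - 3)(r + 5) = 0, so r = 3, -5.
Hence y_h = C1*exp(3*t) + C2*exp(-5*t).
For the particular solution try y_p = A0 + A1*t. Substituting and matching coefficients of each power of t gives A0 = 6/25, A1 = -1/5, so y_p = 6/25 - t/5.
General solution: y = 6/25 - t/5 + C1*exp(3*t) + C2*exp(-5*t).
Apply the initial conditions: y(0) = 6/25 + C1 + C2 = 0 and y'(0) = -1/5 - 5*C2 + 3*C1 = -5. Solving gives C1 = -3/4, C2 = 51/100.

y = 6/25 - 3*exp(3*t)/4 - t/5 + 51*exp(-5*t)/100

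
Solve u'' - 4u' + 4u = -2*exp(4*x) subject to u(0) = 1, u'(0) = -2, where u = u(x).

Characteristic equation r² - 4r + 4 = 0 has discriminant (-4)² - 4·(4) = 0, so r = 2 is a repeated root.
Hence u_h = (C1 + C2*x)*exp(2*x).
Try u_p = A*exp(4*x). Substituting into the equation and dividing by exp(4*x) gives A = -1/2, so u_p = -exp(4*x)/2.
General solution: u = -exp(4*x)/2 + C1*exp(2*x) + C2*x*exp(2*x).
Apply the initial conditions: u(0) = -1/2 + C1 = 1 and u'(0) = -2 + C2 + 2*C1 = -2. Solving gives C1 = 3/2, C2 = -3.

u = -exp(4*x)/2 + 3*exp(2*x)/2 - 3*x*exp(2*x)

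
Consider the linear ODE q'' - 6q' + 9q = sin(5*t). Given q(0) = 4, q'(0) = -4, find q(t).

q = -4*sin(5*t)/289 + 15*cos(5*t)/578 + 2297*exp(3*t)/578 - 539*t*exp(3*t)/34

Characteristic equation r² - 6r + 9 = 0 has discriminant (-6)² - 4·(9) = 0, so r = 3 is a repeated root.
Hence q_h = (C1 + C2*t)*exp(3*t).
Try q_p = A*cos(5*t) + B*sin(5*t). Substituting and equating the coefficients of cos(5t) and sin(5t) gives A = 15/578, B = -4/289, so q_p = -4*sin(5*t)/289 + 15*cos(5*t)/578.
General solution: q = -4*sin(5*t)/289 + 15*cos(5*t)/578 + C1*exp(3*t) + C2*t*exp(3*t).
Apply the initial conditions: q(0) = 15/578 + C1 = 4 and q'(0) = -20/289 + C2 + 3*C1 = -4. Solving gives C1 = 2297/578, C2 = -539/34.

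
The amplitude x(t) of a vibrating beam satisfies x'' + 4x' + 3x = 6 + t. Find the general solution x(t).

x = 14/9 + t/3 + C1*exp(-3*t) + C2*exp(-t)

Characteristic equation r² + 4r + 3 = 0 factors as (r + 3)(r + 1) = 0, so r = -3, -1.
Hence x_h = C1*exp(-3*t) + C2*exp(-t).
For the particular solution try x_p = A0 + A1*t. Substituting and matching coefficients of each power of t gives A0 = 14/9, A1 = 1/3, so x_p = 14/9 + t/3.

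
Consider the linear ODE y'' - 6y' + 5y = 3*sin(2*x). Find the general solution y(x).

Characteristic equation r² - 6r + 5 = 0 factors as (r - 5)(r - 1) = 0, so r = 5, 1.
Hence y_h = C1*exp(5*x) + C2*exp(x).
Try y_p = A*cos(2*x) + B*sin(2*x). Substituting and equating the coefficients of cos(2x) and sin(2x) gives A = 36/145, B = 3/145, so y_p = 3*sin(2*x)/145 + 36*cos(2*x)/145.

y = 3*sin(2*x)/145 + 36*cos(2*x)/145 + C1*exp(5*x) + C2*exp(x)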